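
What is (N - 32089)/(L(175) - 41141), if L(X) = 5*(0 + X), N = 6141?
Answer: 12974/20133 ≈ 0.64441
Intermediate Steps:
L(X) = 5*X
(N - 32089)/(L(175) - 41141) = (6141 - 32089)/(5*175 - 41141) = -25948/(875 - 41141) = -25948/(-40266) = -25948*(-1/40266) = 12974/20133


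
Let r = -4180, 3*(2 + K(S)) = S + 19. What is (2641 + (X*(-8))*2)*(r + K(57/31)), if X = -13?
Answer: -1106209720/93 ≈ -1.1895e+7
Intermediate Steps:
K(S) = 13/3 + S/3 (K(S) = -2 + (S + 19)/3 = -2 + (19 + S)/3 = -2 + (19/3 + S/3) = 13/3 + S/3)
(2641 + (X*(-8))*2)*(r + K(57/31)) = (2641 - 13*(-8)*2)*(-4180 + (13/3 + (57/31)/3)) = (2641 + 104*2)*(-4180 + (13/3 + (57*(1/31))/3)) = (2641 + 208)*(-4180 + (13/3 + (1/3)*(57/31))) = 2849*(-4180 + (13/3 + 19/31)) = 2849*(-4180 + 460/93) = 2849*(-388280/93) = -1106209720/93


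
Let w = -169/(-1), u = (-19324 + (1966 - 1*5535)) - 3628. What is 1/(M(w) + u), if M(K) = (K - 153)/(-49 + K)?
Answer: -15/397813 ≈ -3.7706e-5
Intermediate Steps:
u = -26521 (u = (-19324 + (1966 - 5535)) - 3628 = (-19324 - 3569) - 3628 = -22893 - 3628 = -26521)
w = 169 (w = -169*(-1) = 169)
M(K) = (-153 + K)/(-49 + K)
1/(M(w) + u) = 1/((-153 + 169)/(-49 + 169) - 26521) = 1/(16/120 - 26521) = 1/((1/120)*16 - 26521) = 1/(2/15 - 26521) = 1/(-397813/15) = -15/397813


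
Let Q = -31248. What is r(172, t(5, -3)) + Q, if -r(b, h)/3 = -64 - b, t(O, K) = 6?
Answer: -30540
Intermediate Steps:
r(b, h) = 192 + 3*b (r(b, h) = -3*(-64 - b) = 192 + 3*b)
r(172, t(5, -3)) + Q = (192 + 3*172) - 31248 = (192 + 516) - 31248 = 708 - 31248 = -30540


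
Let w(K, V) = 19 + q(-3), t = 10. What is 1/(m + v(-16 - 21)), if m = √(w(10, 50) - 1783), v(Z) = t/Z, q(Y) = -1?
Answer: -74/483277 - 1369*I*√1765/2416385 ≈ -0.00015312 - 0.023802*I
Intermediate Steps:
w(K, V) = 18 (w(K, V) = 19 - 1 = 18)
v(Z) = 10/Z
m = I*√1765 (m = √(18 - 1783) = √(-1765) = I*√1765 ≈ 42.012*I)
1/(m + v(-16 - 21)) = 1/(I*√1765 + 10/(-16 - 21)) = 1/(I*√1765 + 10/(-37)) = 1/(I*√1765 + 10*(-1/37)) = 1/(I*√1765 - 10/37) = 1/(-10/37 + I*√1765)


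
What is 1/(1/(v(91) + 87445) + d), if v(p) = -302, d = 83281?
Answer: 87143/7257356184 ≈ 1.2008e-5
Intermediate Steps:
1/(1/(v(91) + 87445) + d) = 1/(1/(-302 + 87445) + 83281) = 1/(1/87143 + 83281) = 1/(7257356184/87143) = 87143/7257356184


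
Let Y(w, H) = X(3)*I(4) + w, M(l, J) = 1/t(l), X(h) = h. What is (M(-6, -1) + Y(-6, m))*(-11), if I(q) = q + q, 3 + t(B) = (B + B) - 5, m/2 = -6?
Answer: -3949/20 ≈ -197.45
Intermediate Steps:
m = -12 (m = 2*(-6) = -12)
t(B) = -8 + 2*B (t(B) = -3 + ((B + B) - 5) = -3 + (2*B - 5) = -3 + (-5 + 2*B) = -8 + 2*B)
I(q) = 2*q
M(l, J) = 1/(-8 + 2*l)
Y(w, H) = 24 + w (Y(w, H) = 3*(2*4) + w = 3*8 + w = 24 + w)
(M(-6, -1) + Y(-6, m))*(-11) = (1/(2*(-4 - 6)) + (24 - 6))*(-11) = ((1/2)/(-10) + 18)*(-11) = ((1/2)*(-1/10) + 18)*(-11) = (-1/20 + 18)*(-11) = (359/20)*(-11) = -3949/20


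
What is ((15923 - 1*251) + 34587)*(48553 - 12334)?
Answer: 1820330721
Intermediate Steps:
((15923 - 1*251) + 34587)*(48553 - 12334) = ((15923 - 251) + 34587)*36219 = (15672 + 34587)*36219 = 50259*36219 = 1820330721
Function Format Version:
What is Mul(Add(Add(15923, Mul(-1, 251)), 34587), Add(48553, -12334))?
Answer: 1820330721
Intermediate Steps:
Mul(Add(Add(15923, Mul(-1, 251)), 34587), Add(48553, -12334)) = Mul(Add(Add(15923, -251), 34587), 36219) = Mul(Add(15672, 34587), 36219) = Mul(50259, 36219) = 1820330721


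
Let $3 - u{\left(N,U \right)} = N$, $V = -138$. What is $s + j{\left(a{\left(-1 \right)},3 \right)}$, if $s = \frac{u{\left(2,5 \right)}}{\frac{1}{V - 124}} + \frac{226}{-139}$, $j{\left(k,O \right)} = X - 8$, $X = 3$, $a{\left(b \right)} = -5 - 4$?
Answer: $- \frac{37339}{139} \approx -268.63$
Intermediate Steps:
$u{\left(N,U \right)} = 3 - N$
$a{\left(b \right)} = -9$
$j{\left(k,O \right)} = -5$ ($j{\left(k,O \right)} = 3 - 8 = -5$)
$s = - \frac{36644}{139}$ ($s = \frac{3 - 2}{\frac{1}{-138 - 124}} + \frac{226}{-139} = \frac{3 - 2}{\frac{1}{-262}} + 226 \left(- \frac{1}{139}\right) = 1 \frac{1}{- \frac{1}{262}} - \frac{226}{139} = 1 \left(-262\right) - \frac{226}{139} = -262 - \frac{226}{139} = - \frac{36644}{139} \approx -263.63$)
$s + j{\left(a{\left(-1 \right)},3 \right)} = - \frac{36644}{139} - 5 = - \frac{37339}{139}$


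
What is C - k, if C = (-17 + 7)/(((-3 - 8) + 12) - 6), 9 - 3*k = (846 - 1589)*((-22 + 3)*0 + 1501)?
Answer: -1115246/3 ≈ -3.7175e+5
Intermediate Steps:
k = 1115252/3 (k = 3 - (846 - 1589)*((-22 + 3)*0 + 1501)/3 = 3 - (-743)*(-19*0 + 1501)/3 = 3 - (-743)*(0 + 1501)/3 = 3 - (-743)*1501/3 = 3 - ⅓*(-1115243) = 3 + 1115243/3 = 1115252/3 ≈ 3.7175e+5)
C = 2 (C = -10/((-11 + 12) - 6) = -10/(1 - 6) = -10/(-5) = -⅕*(-10) = 2)
C - k = 2 - 1*1115252/3 = 2 - 1115252/3 = -1115246/3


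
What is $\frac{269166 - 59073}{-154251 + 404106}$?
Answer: $\frac{70031}{83285} \approx 0.84086$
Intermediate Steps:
$\frac{269166 - 59073}{-154251 + 404106} = \frac{210093}{249855} = 210093 \cdot \frac{1}{249855} = \frac{70031}{83285}$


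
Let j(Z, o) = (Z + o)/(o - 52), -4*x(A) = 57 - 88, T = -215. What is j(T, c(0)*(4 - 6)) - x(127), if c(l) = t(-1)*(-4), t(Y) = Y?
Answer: -121/30 ≈ -4.0333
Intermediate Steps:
x(A) = 31/4 (x(A) = -(57 - 88)/4 = -1/4*(-31) = 31/4)
c(l) = 4 (c(l) = -1*(-4) = 4)
j(Z, o) = (Z + o)/(-52 + o)
j(T, c(0)*(4 - 6)) - x(127) = (-215 + 4*(4 - 6))/(-52 + 4*(4 - 6)) - 1*31/4 = (-215 + 4*(-2))/(-52 + 4*(-2)) - 31/4 = (-215 - 8)/(-52 - 8) - 31/4 = -223/(-60) - 31/4 = -1/60*(-223) - 31/4 = 223/60 - 31/4 = -121/30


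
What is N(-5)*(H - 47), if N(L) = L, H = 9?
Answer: 190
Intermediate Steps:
N(-5)*(H - 47) = -5*(9 - 47) = -5*(-38) = 190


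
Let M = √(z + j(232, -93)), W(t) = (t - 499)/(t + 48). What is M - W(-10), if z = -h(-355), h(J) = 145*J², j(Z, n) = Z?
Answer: 509/38 + 3*I*√2030377 ≈ 13.395 + 4274.7*I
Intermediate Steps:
W(t) = (-499 + t)/(48 + t)
z = -18273625 (z = -145*(-355)² = -145*126025 = -1*18273625 = -18273625)
M = 3*I*√2030377 (M = √(-18273625 + 232) = √(-18273393) = 3*I*√2030377 ≈ 4274.7*I)
M - W(-10) = 3*I*√2030377 - (-499 - 10)/(48 - 10) = 3*I*√2030377 - (-509)/38 = 3*I*√2030377 - 1*(-509/38) = 3*I*√2030377 + 509/38 = 509/38 + 3*I*√2030377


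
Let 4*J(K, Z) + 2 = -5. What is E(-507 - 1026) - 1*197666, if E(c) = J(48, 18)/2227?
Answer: -1760808735/8908 ≈ -1.9767e+5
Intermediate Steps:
J(K, Z) = -7/4 (J(K, Z) = -½ + (¼)*(-5) = -½ - 5/4 = -7/4)
E(c) = -7/8908 (E(c) = -7/4/2227 = -7/4*1/2227 = -7/8908)
E(-507 - 1026) - 1*197666 = -7/8908 - 1*197666 = -7/8908 - 197666 = -1760808735/8908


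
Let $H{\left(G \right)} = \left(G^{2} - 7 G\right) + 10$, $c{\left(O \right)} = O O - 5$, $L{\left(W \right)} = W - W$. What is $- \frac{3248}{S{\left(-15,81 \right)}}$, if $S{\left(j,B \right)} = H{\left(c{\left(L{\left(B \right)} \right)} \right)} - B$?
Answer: $\frac{3248}{11} \approx 295.27$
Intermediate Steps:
$L{\left(W \right)} = 0$
$c{\left(O \right)} = -5 + O^{2}$ ($c{\left(O \right)} = O^{2} - 5 = -5 + O^{2}$)
$H{\left(G \right)} = 10 + G^{2} - 7 G$
$S{\left(j,B \right)} = 70 - B$ ($S{\left(j,B \right)} = \left(10 + \left(-5 + 0^{2}\right)^{2} - 7 \left(-5 + 0^{2}\right)\right) - B = \left(10 + \left(-5 + 0\right)^{2} - 7 \left(-5 + 0\right)\right) - B = \left(10 + \left(-5\right)^{2} - -35\right) - B = \left(10 + 25 + 35\right) - B = 70 - B$)
$- \frac{3248}{S{\left(-15,81 \right)}} = - \frac{3248}{70 - 81} = - \frac{3248}{-11} = \left(-3248\right) \left(- \frac{1}{11}\right) = \frac{3248}{11}$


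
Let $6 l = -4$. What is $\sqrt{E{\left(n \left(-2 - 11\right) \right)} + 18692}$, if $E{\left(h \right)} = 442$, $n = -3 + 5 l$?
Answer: $3 \sqrt{2126} \approx 138.33$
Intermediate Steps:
$l = - \frac{2}{3}$ ($l = \frac{1}{6} \left(-4\right) = - \frac{2}{3} \approx -0.66667$)
$n = - \frac{19}{3}$ ($n = -3 + 5 \left(- \frac{2}{3}\right) = -3 - \frac{10}{3} = - \frac{19}{3} \approx -6.3333$)
$\sqrt{E{\left(n \left(-2 - 11\right) \right)} + 18692} = \sqrt{442 + 18692} = \sqrt{19134} = 3 \sqrt{2126}$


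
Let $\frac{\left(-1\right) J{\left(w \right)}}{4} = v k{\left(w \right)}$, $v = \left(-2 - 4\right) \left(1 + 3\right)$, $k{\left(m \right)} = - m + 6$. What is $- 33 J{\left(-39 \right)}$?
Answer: $-142560$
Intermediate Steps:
$k{\left(m \right)} = 6 - m$
$v = -24$ ($v = \left(-6\right) 4 = -24$)
$J{\left(w \right)} = 576 - 96 w$ ($J{\left(w \right)} = - 4 \left(- 24 \left(6 - w\right)\right) = - 4 \left(-144 + 24 w\right) = 576 - 96 w$)
$- 33 J{\left(-39 \right)} = - 33 \left(576 - -3744\right) = - 33 \left(576 + 3744\right) = \left(-33\right) 4320 = -142560$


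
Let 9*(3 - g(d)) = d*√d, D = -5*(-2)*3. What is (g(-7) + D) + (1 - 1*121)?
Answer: -87 + 7*I*√7/9 ≈ -87.0 + 2.0578*I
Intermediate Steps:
D = 30 (D = 10*3 = 30)
g(d) = 3 - d^(3/2)/9 (g(d) = 3 - d*√d/9 = 3 - d^(3/2)/9)
(g(-7) + D) + (1 - 1*121) = ((3 - (-7)*I*√7/9) + 30) + (1 - 1*121) = ((3 - (-7)*I*√7/9) + 30) + (1 - 121) = ((3 + 7*I*√7/9) + 30) - 120 = (33 + 7*I*√7/9) - 120 = -87 + 7*I*√7/9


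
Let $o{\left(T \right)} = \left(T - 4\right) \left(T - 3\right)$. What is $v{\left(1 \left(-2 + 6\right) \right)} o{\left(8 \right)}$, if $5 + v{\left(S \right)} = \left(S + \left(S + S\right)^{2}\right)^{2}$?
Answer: $92380$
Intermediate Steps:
$v{\left(S \right)} = -5 + \left(S + 4 S^{2}\right)^{2}$ ($v{\left(S \right)} = -5 + \left(S + \left(S + S\right)^{2}\right)^{2} = -5 + \left(S + \left(2 S\right)^{2}\right)^{2} = -5 + \left(S + 4 S^{2}\right)^{2}$)
$o{\left(T \right)} = \left(-4 + T\right) \left(-3 + T\right)$
$v{\left(1 \left(-2 + 6\right) \right)} o{\left(8 \right)} = \left(-5 + \left(1 \left(-2 + 6\right)\right)^{2} \left(1 + 4 \cdot 1 \left(-2 + 6\right)\right)^{2}\right) \left(12 + 8^{2} - 56\right) = \left(-5 + \left(1 \cdot 4\right)^{2} \left(1 + 4 \cdot 1 \cdot 4\right)^{2}\right) \left(12 + 64 - 56\right) = \left(-5 + 4^{2} \left(1 + 4 \cdot 4\right)^{2}\right) 20 = \left(-5 + 16 \left(1 + 16\right)^{2}\right) 20 = \left(-5 + 16 \cdot 17^{2}\right) 20 = \left(-5 + 16 \cdot 289\right) 20 = \left(-5 + 4624\right) 20 = 4619 \cdot 20 = 92380$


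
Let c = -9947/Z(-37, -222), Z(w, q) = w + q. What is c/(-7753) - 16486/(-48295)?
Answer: 4660563251/13853951995 ≈ 0.33641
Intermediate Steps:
Z(w, q) = q + w
c = 1421/37 (c = -9947/(-222 - 37) = -9947/(-259) = -9947*(-1/259) = 1421/37 ≈ 38.405)
c/(-7753) - 16486/(-48295) = (1421/37)/(-7753) - 16486/(-48295) = (1421/37)*(-1/7753) - 16486*(-1/48295) = -1421/286861 + 16486/48295 = 4660563251/13853951995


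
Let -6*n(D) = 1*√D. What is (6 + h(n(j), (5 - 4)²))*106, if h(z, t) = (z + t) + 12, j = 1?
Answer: 5989/3 ≈ 1996.3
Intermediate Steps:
n(D) = -√D/6
h(z, t) = 12 + t + z (h(z, t) = (t + z) + 12 = 12 + t + z)
(6 + h(n(j), (5 - 4)²))*106 = (6 + (12 + (5 - 4)² - √1/6))*106 = (6 + (12 + 1² - ⅙*1))*106 = (6 + (12 + 1 - ⅙))*106 = (6 + 77/6)*106 = (113/6)*106 = 5989/3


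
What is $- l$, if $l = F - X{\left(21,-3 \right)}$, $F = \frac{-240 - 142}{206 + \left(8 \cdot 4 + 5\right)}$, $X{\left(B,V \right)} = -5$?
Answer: $- \frac{833}{243} \approx -3.428$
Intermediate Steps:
$F = - \frac{382}{243}$ ($F = - \frac{382}{206 + \left(32 + 5\right)} = - \frac{382}{206 + 37} = - \frac{382}{243} \approx -1.572$)
$l = \frac{833}{243}$ ($l = - \frac{382}{243} - -5 = - \frac{382}{243} + 5 = \frac{833}{243} \approx 3.428$)
$- l = \left(-1\right) \frac{833}{243} = - \frac{833}{243}$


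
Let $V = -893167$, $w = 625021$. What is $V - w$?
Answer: $-1518188$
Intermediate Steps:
$V - w = -893167 - 625021 = -1518188$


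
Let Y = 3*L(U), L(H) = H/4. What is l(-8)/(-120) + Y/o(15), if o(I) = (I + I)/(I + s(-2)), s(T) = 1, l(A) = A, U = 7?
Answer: 43/15 ≈ 2.8667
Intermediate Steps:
L(H) = H/4 (L(H) = H*(¼) = H/4)
o(I) = 2*I/(1 + I) (o(I) = (I + I)/(I + 1) = (2*I)/(1 + I) = 2*I/(1 + I))
Y = 21/4 (Y = 3*((¼)*7) = 3*(7/4) = 21/4 ≈ 5.2500)
l(-8)/(-120) + Y/o(15) = -8/(-120) + 21/(4*((2*15/(1 + 15)))) = -8*(-1/120) + 21/(4*((2*15/16))) = 1/15 + 21/(4*((2*15*(1/16)))) = 1/15 + 21/(4*(15/8)) = 1/15 + (21/4)*(8/15) = 1/15 + 14/5 = 43/15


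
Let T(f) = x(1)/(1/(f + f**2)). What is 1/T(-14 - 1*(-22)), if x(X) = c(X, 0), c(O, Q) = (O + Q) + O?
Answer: 1/144 ≈ 0.0069444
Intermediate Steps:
c(O, Q) = Q + 2*O
x(X) = 2*X (x(X) = 0 + 2*X = 2*X)
T(f) = 2*f + 2*f**2 (T(f) = (2*1)/(1/(f + f**2)) = 2*(f + f**2) = 2*f + 2*f**2)
1/T(-14 - 1*(-22)) = 1/(2*(-14 - 1*(-22))*(1 + (-14 - 1*(-22)))) = 1/(2*(-14 + 22)*(1 + (-14 + 22))) = 1/(2*8*(1 + 8)) = 1/(2*8*9) = 1/144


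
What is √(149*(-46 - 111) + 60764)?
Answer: √37371 ≈ 193.32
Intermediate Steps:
√(149*(-46 - 111) + 60764) = √(149*(-157) + 60764) = √(-23393 + 60764) = √37371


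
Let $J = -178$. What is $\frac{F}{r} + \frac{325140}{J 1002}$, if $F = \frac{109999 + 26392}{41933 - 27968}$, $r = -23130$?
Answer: $- \frac{8753995322183}{4800904318350} \approx -1.8234$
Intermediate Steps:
$F = \frac{136391}{13965} \approx 9.7666$
$\frac{F}{r} + \frac{325140}{J 1002} = \frac{136391}{13965 \left(-23130\right)} + \frac{325140}{\left(-178\right) 1002} = \frac{136391}{13965} \left(- \frac{1}{23130}\right) + \frac{325140}{-178356} = - \frac{136391}{323010450} + 325140 \left(- \frac{1}{178356}\right) = - \frac{136391}{323010450} - \frac{27095}{14863} = - \frac{8753995322183}{4800904318350}$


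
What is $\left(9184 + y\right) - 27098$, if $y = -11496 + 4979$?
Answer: $-24431$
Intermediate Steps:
$y = -6517$
$\left(9184 + y\right) - 27098 = \left(9184 - 6517\right) - 27098 = 2667 - 27098 = -24431$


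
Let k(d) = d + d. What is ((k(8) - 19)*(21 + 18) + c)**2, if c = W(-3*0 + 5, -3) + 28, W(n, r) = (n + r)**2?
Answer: 7225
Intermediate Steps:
k(d) = 2*d
c = 32 (c = ((-3*0 + 5) - 3)**2 + 28 = ((0 + 5) - 3)**2 + 28 = (5 - 3)**2 + 28 = 2**2 + 28 = 4 + 28 = 32)
((k(8) - 19)*(21 + 18) + c)**2 = ((2*8 - 19)*(21 + 18) + 32)**2 = ((16 - 19)*39 + 32)**2 = (-3*39 + 32)**2 = (-117 + 32)**2 = (-85)**2 = 7225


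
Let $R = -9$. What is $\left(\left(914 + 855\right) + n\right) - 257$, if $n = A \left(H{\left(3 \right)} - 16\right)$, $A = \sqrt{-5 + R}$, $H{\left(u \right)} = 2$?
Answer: $1512 - 14 i \sqrt{14} \approx 1512.0 - 52.383 i$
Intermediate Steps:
$A = i \sqrt{14}$ ($A = \sqrt{-5 - 9} = \sqrt{-14} = i \sqrt{14} \approx 3.7417 i$)
$n = - 14 i \sqrt{14}$ ($n = i \sqrt{14} \left(2 - 16\right) = i \sqrt{14} \left(-14\right) = - 14 i \sqrt{14} \approx - 52.383 i$)
$\left(\left(914 + 855\right) + n\right) - 257 = \left(\left(914 + 855\right) - 14 i \sqrt{14}\right) - 257 = \left(1769 - 14 i \sqrt{14}\right) - 257 = 1512 - 14 i \sqrt{14}$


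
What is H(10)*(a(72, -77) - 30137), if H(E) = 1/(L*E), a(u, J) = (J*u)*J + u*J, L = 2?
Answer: 391207/20 ≈ 19560.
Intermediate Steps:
a(u, J) = J*u + u*J² (a(u, J) = u*J² + J*u = J*u + u*J²)
H(E) = 1/(2*E)
H(10)*(a(72, -77) - 30137) = ((½)/10)*(-77*72*(1 - 77) - 30137) = ((½)*(⅒))*(-77*72*(-76) - 30137) = (421344 - 30137)/20 = (1/20)*391207 = 391207/20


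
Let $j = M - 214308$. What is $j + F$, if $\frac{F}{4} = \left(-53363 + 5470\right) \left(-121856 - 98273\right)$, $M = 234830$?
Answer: $42170573310$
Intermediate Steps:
$j = 20522$ ($j = 234830 - 214308 = 20522$)
$F = 42170552788$ ($F = 4 \left(-53363 + 5470\right) \left(-121856 - 98273\right) = 4 \left(\left(-47893\right) \left(-220129\right)\right) = 4 \cdot 10542638197 = 42170552788$)
$j + F = 20522 + 42170552788 = 42170573310$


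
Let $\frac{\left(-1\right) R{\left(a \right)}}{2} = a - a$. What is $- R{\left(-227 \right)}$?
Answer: $0$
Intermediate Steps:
$R{\left(a \right)} = 0$ ($R{\left(a \right)} = - 2 \left(a - a\right) = \left(-2\right) 0 = 0$)
$- R{\left(-227 \right)} = \left(-1\right) 0 = 0$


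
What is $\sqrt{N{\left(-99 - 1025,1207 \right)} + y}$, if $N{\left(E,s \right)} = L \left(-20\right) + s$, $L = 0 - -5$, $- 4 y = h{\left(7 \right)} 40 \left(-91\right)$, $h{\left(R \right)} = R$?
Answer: $\sqrt{7477} \approx 86.47$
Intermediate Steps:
$y = 6370$ ($y = - \frac{7 \cdot 40 \left(-91\right)}{4} = - \frac{280 \left(-91\right)}{4} = \left(- \frac{1}{4}\right) \left(-25480\right) = 6370$)
$L = 5$ ($L = 0 + 5 = 5$)
$N{\left(E,s \right)} = -100 + s$ ($N{\left(E,s \right)} = 5 \left(-20\right) + s = -100 + s$)
$\sqrt{N{\left(-99 - 1025,1207 \right)} + y} = \sqrt{\left(-100 + 1207\right) + 6370} = \sqrt{1107 + 6370} = \sqrt{7477}$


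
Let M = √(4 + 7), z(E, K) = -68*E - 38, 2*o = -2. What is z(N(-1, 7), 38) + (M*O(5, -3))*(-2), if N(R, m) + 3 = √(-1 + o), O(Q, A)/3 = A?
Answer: 166 + 18*√11 - 68*I*√2 ≈ 225.7 - 96.167*I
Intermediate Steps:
o = -1 (o = (½)*(-2) = -1)
O(Q, A) = 3*A
N(R, m) = -3 + I*√2 (N(R, m) = -3 + √(-1 - 1) = -3 + √(-2) = -3 + I*√2)
z(E, K) = -38 - 68*E
M = √11 ≈ 3.3166
z(N(-1, 7), 38) + (M*O(5, -3))*(-2) = (-38 - 68*(-3 + I*√2)) + (√11*(3*(-3)))*(-2) = (-38 + (204 - 68*I*√2)) + (√11*(-9))*(-2) = (166 - 68*I*√2) - 9*√11*(-2) = (166 - 68*I*√2) + 18*√11 = 166 + 18*√11 - 68*I*√2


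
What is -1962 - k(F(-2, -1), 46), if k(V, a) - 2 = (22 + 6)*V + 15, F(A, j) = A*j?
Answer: -2035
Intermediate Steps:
k(V, a) = 17 + 28*V (k(V, a) = 2 + ((22 + 6)*V + 15) = 2 + (28*V + 15) = 2 + (15 + 28*V) = 17 + 28*V)
-1962 - k(F(-2, -1), 46) = -1962 - (17 + 28*(-2*(-1))) = -1962 - (17 + 28*2) = -1962 - (17 + 56) = -1962 - 1*73 = -1962 - 73 = -2035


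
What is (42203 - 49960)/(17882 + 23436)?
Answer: -7757/41318 ≈ -0.18774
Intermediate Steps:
(42203 - 49960)/(17882 + 23436) = -7757/41318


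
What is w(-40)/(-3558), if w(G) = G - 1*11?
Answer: 17/1186 ≈ 0.014334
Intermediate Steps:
w(G) = -11 + G (w(G) = G - 11 = -11 + G)
w(-40)/(-3558) = (-11 - 40)/(-3558) = -51*(-1/3558) = 17/1186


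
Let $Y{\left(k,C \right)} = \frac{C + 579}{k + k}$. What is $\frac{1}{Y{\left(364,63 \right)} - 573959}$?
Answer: $- \frac{364}{208920755} \approx -1.7423 \cdot 10^{-6}$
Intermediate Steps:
$Y{\left(k,C \right)} = \frac{579 + C}{2 k}$
$\frac{1}{Y{\left(364,63 \right)} - 573959} = \frac{1}{\frac{579 + 63}{2 \cdot 364} - 573959} = \frac{1}{\frac{1}{2} \cdot \frac{1}{364} \cdot 642 - 573959} = \frac{1}{\frac{321}{364} - 573959} = \frac{1}{- \frac{208920755}{364}} = - \frac{364}{208920755}$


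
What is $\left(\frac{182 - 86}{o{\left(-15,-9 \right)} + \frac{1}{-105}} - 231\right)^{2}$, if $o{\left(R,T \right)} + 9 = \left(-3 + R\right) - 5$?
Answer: $\frac{618536633841}{11296321} \approx 54756.0$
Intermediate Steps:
$o{\left(R,T \right)} = -17 + R$ ($o{\left(R,T \right)} = -9 + \left(\left(-3 + R\right) - 5\right) = -9 + \left(-8 + R\right) = -17 + R$)
$\left(\frac{182 - 86}{o{\left(-15,-9 \right)} + \frac{1}{-105}} - 231\right)^{2} = \left(\frac{182 - 86}{\left(-17 - 15\right) + \frac{1}{-105}} - 231\right)^{2} = \left(\frac{96}{-32 - \frac{1}{105}} - 231\right)^{2} = \left(\frac{96}{- \frac{3361}{105}} - 231\right)^{2} = \left(96 \left(- \frac{105}{3361}\right) - 231\right)^{2} = \left(- \frac{10080}{3361} - 231\right)^{2} = \left(- \frac{786471}{3361}\right)^{2} = \frac{618536633841}{11296321}$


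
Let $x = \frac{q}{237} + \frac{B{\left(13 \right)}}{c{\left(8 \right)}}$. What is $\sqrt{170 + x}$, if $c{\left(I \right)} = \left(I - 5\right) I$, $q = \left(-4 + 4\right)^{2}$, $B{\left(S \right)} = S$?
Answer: $\frac{\sqrt{24558}}{12} \approx 13.059$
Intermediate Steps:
$q = 0$ ($q = 0^{2} = 0$)
$c{\left(I \right)} = I \left(-5 + I\right)$ ($c{\left(I \right)} = \left(-5 + I\right) I = I \left(-5 + I\right)$)
$x = \frac{13}{24}$ ($x = \frac{0}{237} + \frac{13}{8 \left(-5 + 8\right)} = 0 \cdot \frac{1}{237} + \frac{13}{8 \cdot 3} = 0 + \frac{13}{24} = \frac{13}{24} \approx 0.54167$)
$\sqrt{170 + x} = \sqrt{170 + \frac{13}{24}} = \sqrt{\frac{4093}{24}} = \frac{\sqrt{24558}}{12}$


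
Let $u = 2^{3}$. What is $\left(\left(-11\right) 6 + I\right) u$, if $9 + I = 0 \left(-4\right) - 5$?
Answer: $-640$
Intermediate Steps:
$u = 8$
$I = -14$ ($I = -9 + \left(0 \left(-4\right) - 5\right) = -9 + \left(0 - 5\right) = -9 - 5 = -14$)
$\left(\left(-11\right) 6 + I\right) u = \left(\left(-11\right) 6 - 14\right) 8 = \left(-66 - 14\right) 8 = \left(-80\right) 8 = -640$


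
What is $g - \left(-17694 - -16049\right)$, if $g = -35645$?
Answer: $-34000$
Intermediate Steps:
$g - \left(-17694 - -16049\right) = -35645 - \left(-17694 - -16049\right) = -35645 - \left(-17694 + 16049\right) = -35645 - -1645 = -35645 + 1645 = -34000$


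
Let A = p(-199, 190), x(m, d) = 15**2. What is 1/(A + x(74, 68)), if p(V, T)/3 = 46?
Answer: 1/363 ≈ 0.0027548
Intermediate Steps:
p(V, T) = 138 (p(V, T) = 3*46 = 138)
x(m, d) = 225
A = 138
1/(A + x(74, 68)) = 1/(138 + 225) = 1/363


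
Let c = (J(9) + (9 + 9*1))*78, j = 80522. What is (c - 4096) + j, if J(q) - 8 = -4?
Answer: 78142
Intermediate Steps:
J(q) = 4 (J(q) = 8 - 4 = 4)
c = 1716 (c = (4 + (9 + 9*1))*78 = (4 + (9 + 9))*78 = (4 + 18)*78 = 22*78 = 1716)
(c - 4096) + j = (1716 - 4096) + 80522 = -2380 + 80522 = 78142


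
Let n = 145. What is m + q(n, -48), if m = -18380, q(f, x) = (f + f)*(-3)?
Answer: -19250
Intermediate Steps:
q(f, x) = -6*f (q(f, x) = (2*f)*(-3) = -6*f)
m + q(n, -48) = -18380 - 6*145 = -18380 - 870 = -19250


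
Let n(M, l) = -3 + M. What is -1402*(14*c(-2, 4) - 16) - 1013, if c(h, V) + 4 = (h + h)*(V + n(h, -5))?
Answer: 21419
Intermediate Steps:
c(h, V) = -4 + 2*h*(-3 + V + h) (c(h, V) = -4 + (h + h)*(V + (-3 + h)) = -4 + (2*h)*(-3 + V + h) = -4 + 2*h*(-3 + V + h))
-1402*(14*c(-2, 4) - 16) - 1013 = -1402*(14*(-4 + 2*4*(-2) + 2*(-2)*(-3 - 2)) - 16) - 1013 = -1402*(14*(-4 - 16 + 2*(-2)*(-5)) - 16) - 1013 = -1402*(14*(-4 - 16 + 20) - 16) - 1013 = -1402*(14*0 - 16) - 1013 = -1402*(0 - 16) - 1013 = -1402*(-16) - 1013 = 22432 - 1013 = 21419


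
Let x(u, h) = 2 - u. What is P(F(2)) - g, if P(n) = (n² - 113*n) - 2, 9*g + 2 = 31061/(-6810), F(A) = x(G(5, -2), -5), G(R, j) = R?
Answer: 21251021/61290 ≈ 346.73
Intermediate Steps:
F(A) = -3 (F(A) = 2 - 1*5 = 2 - 5 = -3)
g = -44681/61290 (g = -2/9 + (31061/(-6810))/9 = -2/9 + (31061*(-1/6810))/9 = -2/9 + (⅑)*(-31061/6810) = -2/9 - 31061/61290 = -44681/61290 ≈ -0.72901)
P(n) = -2 + n² - 113*n
P(F(2)) - g = (-2 + (-3)² - 113*(-3)) - 1*(-44681/61290) = (-2 + 9 + 339) + 44681/61290 = 346 + 44681/61290 = 21251021/61290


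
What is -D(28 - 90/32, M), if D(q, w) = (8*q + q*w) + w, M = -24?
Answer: 427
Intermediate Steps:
D(q, w) = w + 8*q + q*w
-D(28 - 90/32, M) = -(-24 + 8*(28 - 90/32) + (28 - 90/32)*(-24)) = -(-24 + 8*(28 - 1*45/16) + (28 - 1*45/16)*(-24)) = -(-24 + 8*(28 - 45/16) + (28 - 45/16)*(-24)) = -(-24 + 8*(403/16) + (403/16)*(-24)) = -(-24 + 403/2 - 1209/2) = -1*(-427) = 427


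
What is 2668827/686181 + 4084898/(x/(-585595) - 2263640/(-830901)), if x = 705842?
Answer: 227308629992753894681296/84525084145236433 ≈ 2.6892e+6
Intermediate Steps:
2668827/686181 + 4084898/(x/(-585595) - 2263640/(-830901)) = 2668827/686181 + 4084898/(705842/(-585595) - 2263640/(-830901)) = 2668827*(1/686181) + 4084898/(705842*(-1/585595) - 2263640*(-1/830901)) = 889609/228727 + 4084898/(-705842/585595 + 2263640/830901) = 889609/228727 + 4084898/(739091442158/486571471095) = 889609/228727 + 4084898*(486571471095/739091442158) = 889609/228727 + 993797414566511655/369545721079 = 227308629992753894681296/84525084145236433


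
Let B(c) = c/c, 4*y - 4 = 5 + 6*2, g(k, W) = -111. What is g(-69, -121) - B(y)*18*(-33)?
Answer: 483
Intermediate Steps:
y = 21/4 (y = 1 + (5 + 6*2)/4 = 1 + (5 + 12)/4 = 1 + (¼)*17 = 1 + 17/4 = 21/4 ≈ 5.2500)
B(c) = 1
g(-69, -121) - B(y)*18*(-33) = -111 - 1*18*(-33) = -111 - 18*(-33) = -111 - 1*(-594) = -111 + 594 = 483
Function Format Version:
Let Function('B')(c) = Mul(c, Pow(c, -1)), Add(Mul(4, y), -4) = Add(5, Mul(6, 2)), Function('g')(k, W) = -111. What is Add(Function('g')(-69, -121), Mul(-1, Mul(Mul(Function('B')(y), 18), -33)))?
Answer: 483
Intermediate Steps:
y = Rational(21, 4) (y = Add(1, Mul(Rational(1, 4), Add(5, Mul(6, 2)))) = Add(1, Mul(Rational(1, 4), Add(5, 12))) = Add(1, Mul(Rational(1, 4), 17)) = Add(1, Rational(17, 4)) = Rational(21, 4) ≈ 5.2500)
Function('B')(c) = 1
Add(Function('g')(-69, -121), Mul(-1, Mul(Mul(Function('B')(y), 18), -33))) = Add(-111, Mul(-1, Mul(Mul(1, 18), -33))) = Add(-111, Mul(-1, Mul(18, -33))) = Add(-111, Mul(-1, -594)) = Add(-111, 594) = 483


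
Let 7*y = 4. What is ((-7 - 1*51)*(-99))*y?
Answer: 22968/7 ≈ 3281.1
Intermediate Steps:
y = 4/7 (y = (⅐)*4 = 4/7 ≈ 0.57143)
((-7 - 1*51)*(-99))*y = ((-7 - 1*51)*(-99))*(4/7) = ((-7 - 51)*(-99))*(4/7) = -58*(-99)*(4/7) = 5742*(4/7) = 22968/7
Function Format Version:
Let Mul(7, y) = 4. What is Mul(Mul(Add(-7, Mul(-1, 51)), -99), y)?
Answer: Rational(22968, 7) ≈ 3281.1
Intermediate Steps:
y = Rational(4, 7) (y = Mul(Rational(1, 7), 4) = Rational(4, 7) ≈ 0.57143)
Mul(Mul(Add(-7, Mul(-1, 51)), -99), y) = Mul(Mul(Add(-7, Mul(-1, 51)), -99), Rational(4, 7)) = Mul(Mul(Add(-7, -51), -99), Rational(4, 7)) = Mul(Mul(-58, -99), Rational(4, 7)) = Mul(5742, Rational(4, 7)) = Rational(22968, 7)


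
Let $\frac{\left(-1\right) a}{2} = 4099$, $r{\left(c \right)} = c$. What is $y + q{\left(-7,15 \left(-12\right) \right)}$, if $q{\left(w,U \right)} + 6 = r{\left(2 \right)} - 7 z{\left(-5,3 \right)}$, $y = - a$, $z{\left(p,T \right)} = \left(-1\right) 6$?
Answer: $8236$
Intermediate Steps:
$a = -8198$ ($a = \left(-2\right) 4099 = -8198$)
$z{\left(p,T \right)} = -6$
$y = 8198$ ($y = \left(-1\right) \left(-8198\right) = 8198$)
$q{\left(w,U \right)} = 38$ ($q{\left(w,U \right)} = -6 + \left(2 - -42\right) = -6 + \left(2 + 42\right) = -6 + 44 = 38$)
$y + q{\left(-7,15 \left(-12\right) \right)} = 8198 + 38 = 8236$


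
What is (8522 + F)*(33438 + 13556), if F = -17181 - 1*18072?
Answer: -1256196614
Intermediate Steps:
F = -35253 (F = -17181 - 18072 = -35253)
(8522 + F)*(33438 + 13556) = (8522 - 35253)*(33438 + 13556) = -26731*46994 = -1256196614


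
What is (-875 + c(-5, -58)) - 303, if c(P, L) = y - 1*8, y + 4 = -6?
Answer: -1196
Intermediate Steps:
y = -10 (y = -4 - 6 = -10)
c(P, L) = -18 (c(P, L) = -10 - 1*8 = -10 - 8 = -18)
(-875 + c(-5, -58)) - 303 = (-875 - 18) - 303 = -893 - 303 = -1196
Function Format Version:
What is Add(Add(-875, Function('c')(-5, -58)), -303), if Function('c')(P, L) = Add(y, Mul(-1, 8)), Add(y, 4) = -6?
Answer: -1196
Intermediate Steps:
y = -10 (y = Add(-4, -6) = -10)
Function('c')(P, L) = -18 (Function('c')(P, L) = Add(-10, Mul(-1, 8)) = Add(-10, -8) = -18)
Add(Add(-875, Function('c')(-5, -58)), -303) = Add(Add(-875, -18), -303) = Add(-893, -303) = -1196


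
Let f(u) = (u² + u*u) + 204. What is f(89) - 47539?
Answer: -31493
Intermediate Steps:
f(u) = 204 + 2*u² (f(u) = (u² + u²) + 204 = 2*u² + 204 = 204 + 2*u²)
f(89) - 47539 = (204 + 2*89²) - 47539 = (204 + 2*7921) - 47539 = (204 + 15842) - 47539 = 16046 - 47539 = -31493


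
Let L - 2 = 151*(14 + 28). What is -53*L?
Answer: -336232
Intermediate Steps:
L = 6344 (L = 2 + 151*(14 + 28) = 2 + 151*42 = 2 + 6342 = 6344)
-53*L = -53*6344 = -336232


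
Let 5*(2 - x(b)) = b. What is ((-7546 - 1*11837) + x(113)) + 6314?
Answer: -65448/5 ≈ -13090.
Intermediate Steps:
x(b) = 2 - b/5
((-7546 - 1*11837) + x(113)) + 6314 = ((-7546 - 1*11837) + (2 - ⅕*113)) + 6314 = ((-7546 - 11837) + (2 - 113/5)) + 6314 = (-19383 - 103/5) + 6314 = -97018/5 + 6314 = -65448/5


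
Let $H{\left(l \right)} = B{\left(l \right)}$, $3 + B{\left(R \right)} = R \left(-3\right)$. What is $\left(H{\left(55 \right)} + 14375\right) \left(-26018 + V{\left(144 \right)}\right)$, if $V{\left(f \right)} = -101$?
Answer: $-371072633$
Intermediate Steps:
$B{\left(R \right)} = -3 - 3 R$ ($B{\left(R \right)} = -3 + R \left(-3\right) = -3 - 3 R$)
$H{\left(l \right)} = -3 - 3 l$
$\left(H{\left(55 \right)} + 14375\right) \left(-26018 + V{\left(144 \right)}\right) = \left(\left(-3 - 165\right) + 14375\right) \left(-26018 - 101\right) = \left(\left(-3 - 165\right) + 14375\right) \left(-26119\right) = \left(-168 + 14375\right) \left(-26119\right) = 14207 \left(-26119\right) = -371072633$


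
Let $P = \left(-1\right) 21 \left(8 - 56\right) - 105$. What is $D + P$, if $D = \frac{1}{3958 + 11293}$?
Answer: $\frac{13771654}{15251} \approx 903.0$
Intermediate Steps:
$D = \frac{1}{15251} \approx 6.5569 \cdot 10^{-5}$
$P = 903$ ($P = - 21 \left(8 - 56\right) - 105 = \left(-21\right) \left(-48\right) - 105 = 1008 - 105 = 903$)
$D + P = \frac{1}{15251} + 903 = \frac{13771654}{15251}$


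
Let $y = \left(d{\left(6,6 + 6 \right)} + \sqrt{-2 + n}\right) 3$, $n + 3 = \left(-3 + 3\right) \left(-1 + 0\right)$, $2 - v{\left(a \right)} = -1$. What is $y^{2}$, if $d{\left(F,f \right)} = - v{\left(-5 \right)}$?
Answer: $36 - 54 i \sqrt{5} \approx 36.0 - 120.75 i$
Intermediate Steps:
$v{\left(a \right)} = 3$ ($v{\left(a \right)} = 2 - -1 = 2 + 1 = 3$)
$n = -3$ ($n = -3 + \left(-3 + 3\right) \left(-1 + 0\right) = -3 + 0 \left(-1\right) = -3 + 0 = -3$)
$d{\left(F,f \right)} = -3$ ($d{\left(F,f \right)} = \left(-1\right) 3 = -3$)
$y = -9 + 3 i \sqrt{5}$ ($y = \left(-3 + \sqrt{-2 - 3}\right) 3 = \left(-3 + \sqrt{-5}\right) 3 = \left(-3 + i \sqrt{5}\right) 3 = -9 + 3 i \sqrt{5} \approx -9.0 + 6.7082 i$)
$y^{2} = \left(-9 + 3 i \sqrt{5}\right)^{2}$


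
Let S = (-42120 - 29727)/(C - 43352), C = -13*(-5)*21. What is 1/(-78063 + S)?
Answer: -41987/3277559334 ≈ -1.2810e-5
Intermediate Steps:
C = 1365 (C = 65*21 = 1365)
S = 71847/41987 (S = (-42120 - 29727)/(1365 - 43352) = -71847/(-41987) = -71847*(-1/41987) = 71847/41987 ≈ 1.7112)
1/(-78063 + S) = 1/(-78063 + 71847/41987) = 1/(-3277559334/41987) = -41987/3277559334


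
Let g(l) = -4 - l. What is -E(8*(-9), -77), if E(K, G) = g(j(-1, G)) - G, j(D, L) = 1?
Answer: -72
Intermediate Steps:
E(K, G) = -5 - G (E(K, G) = (-4 - 1*1) - G = (-4 - 1) - G = -5 - G)
-E(8*(-9), -77) = -(-5 - 1*(-77)) = -(-5 + 77) = -1*72 = -72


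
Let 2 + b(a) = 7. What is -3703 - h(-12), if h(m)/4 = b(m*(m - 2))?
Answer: -3723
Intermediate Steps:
b(a) = 5 (b(a) = -2 + 7 = 5)
h(m) = 20 (h(m) = 4*5 = 20)
-3703 - h(-12) = -3703 - 1*20 = -3703 - 20 = -3723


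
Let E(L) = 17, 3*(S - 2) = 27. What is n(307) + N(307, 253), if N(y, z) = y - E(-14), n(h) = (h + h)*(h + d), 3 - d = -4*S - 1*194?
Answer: 336762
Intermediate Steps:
S = 11 (S = 2 + (⅓)*27 = 2 + 9 = 11)
d = 241 (d = 3 - (-4*11 - 1*194) = 3 - (-44 - 194) = 3 - 1*(-238) = 3 + 238 = 241)
n(h) = 2*h*(241 + h) (n(h) = (h + h)*(h + 241) = (2*h)*(241 + h) = 2*h*(241 + h))
N(y, z) = -17 + y (N(y, z) = y - 1*17 = y - 17 = -17 + y)
n(307) + N(307, 253) = 2*307*(241 + 307) + (-17 + 307) = 2*307*548 + 290 = 336472 + 290 = 336762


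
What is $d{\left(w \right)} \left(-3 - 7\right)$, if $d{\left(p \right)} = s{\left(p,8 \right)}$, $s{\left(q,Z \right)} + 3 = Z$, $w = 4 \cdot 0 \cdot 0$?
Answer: $-50$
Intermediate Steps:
$w = 0$ ($w = 0 \cdot 0 = 0$)
$s{\left(q,Z \right)} = -3 + Z$
$d{\left(p \right)} = 5$ ($d{\left(p \right)} = -3 + 8 = 5$)
$d{\left(w \right)} \left(-3 - 7\right) = 5 \left(-3 - 7\right) = 5 \left(-10\right) = -50$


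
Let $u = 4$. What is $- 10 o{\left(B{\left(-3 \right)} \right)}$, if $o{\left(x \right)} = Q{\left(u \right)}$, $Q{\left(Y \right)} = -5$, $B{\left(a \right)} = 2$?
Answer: $50$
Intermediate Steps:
$o{\left(x \right)} = -5$
$- 10 o{\left(B{\left(-3 \right)} \right)} = \left(-10\right) \left(-5\right) = 50$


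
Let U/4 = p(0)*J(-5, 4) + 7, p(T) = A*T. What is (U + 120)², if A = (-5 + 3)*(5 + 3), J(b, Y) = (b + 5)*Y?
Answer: 21904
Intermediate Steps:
J(b, Y) = Y*(5 + b) (J(b, Y) = (5 + b)*Y = Y*(5 + b))
A = -16 (A = -2*8 = -16)
p(T) = -16*T
U = 28 (U = 4*((-16*0)*(4*(5 - 5)) + 7) = 4*(0*(4*0) + 7) = 4*(0*0 + 7) = 4*(0 + 7) = 4*7 = 28)
(U + 120)² = (28 + 120)² = 148² = 21904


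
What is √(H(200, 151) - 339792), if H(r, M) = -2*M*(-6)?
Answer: 2*I*√84495 ≈ 581.36*I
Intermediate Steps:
H(r, M) = 12*M
√(H(200, 151) - 339792) = √(12*151 - 339792) = √(1812 - 339792) = √(-337980) = 2*I*√84495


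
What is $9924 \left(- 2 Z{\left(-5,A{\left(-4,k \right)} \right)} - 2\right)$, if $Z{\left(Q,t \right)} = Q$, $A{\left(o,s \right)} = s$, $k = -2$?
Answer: $79392$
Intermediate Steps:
$9924 \left(- 2 Z{\left(-5,A{\left(-4,k \right)} \right)} - 2\right) = 9924 \left(\left(-2\right) \left(-5\right) - 2\right) = 9924 \left(10 - 2\right) = 9924 \cdot 8 = 79392$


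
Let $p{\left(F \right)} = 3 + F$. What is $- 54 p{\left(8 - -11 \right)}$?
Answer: $-1188$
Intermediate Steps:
$- 54 p{\left(8 - -11 \right)} = - 54 \left(3 + \left(8 - -11\right)\right) = - 54 \left(3 + \left(8 + 11\right)\right) = - 54 \left(3 + 19\right) = \left(-54\right) 22 = -1188$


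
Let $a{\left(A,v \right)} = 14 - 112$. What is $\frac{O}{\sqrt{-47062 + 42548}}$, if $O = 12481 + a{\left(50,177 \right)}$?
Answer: $- \frac{203 i \sqrt{4514}}{74} \approx - 184.31 i$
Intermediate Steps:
$a{\left(A,v \right)} = -98$
$O = 12383$ ($O = 12481 - 98 = 12383$)
$\frac{O}{\sqrt{-47062 + 42548}} = \frac{12383}{\sqrt{-47062 + 42548}} = \frac{12383}{\sqrt{-4514}} = \frac{12383}{i \sqrt{4514}} = 12383 \left(- \frac{i \sqrt{4514}}{4514}\right) = - \frac{203 i \sqrt{4514}}{74}$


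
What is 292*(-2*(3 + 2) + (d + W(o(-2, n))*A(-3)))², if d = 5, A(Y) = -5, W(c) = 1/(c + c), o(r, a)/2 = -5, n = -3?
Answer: 26353/4 ≈ 6588.3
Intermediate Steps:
o(r, a) = -10 (o(r, a) = 2*(-5) = -10)
W(c) = 1/(2*c)
292*(-2*(3 + 2) + (d + W(o(-2, n))*A(-3)))² = 292*(-2*(3 + 2) + (5 + ((½)/(-10))*(-5)))² = 292*(-2*5 + (5 + ((½)*(-⅒))*(-5)))² = 292*(-10 + (5 - 1/20*(-5)))² = 292*(-10 + (5 + ¼))² = 292*(-10 + 21/4)² = 292*(-19/4)² = 292*(361/16) = 26353/4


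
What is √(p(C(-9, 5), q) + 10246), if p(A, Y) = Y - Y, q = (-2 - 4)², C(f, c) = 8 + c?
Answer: √10246 ≈ 101.22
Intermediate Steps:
q = 36 (q = (-6)² = 36)
p(A, Y) = 0
√(p(C(-9, 5), q) + 10246) = √(0 + 10246) = √10246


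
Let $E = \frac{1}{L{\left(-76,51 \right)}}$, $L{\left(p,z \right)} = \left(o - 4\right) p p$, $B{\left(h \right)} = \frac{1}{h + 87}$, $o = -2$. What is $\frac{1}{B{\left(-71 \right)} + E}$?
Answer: $\frac{34656}{2165} \approx 16.007$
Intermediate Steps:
$B{\left(h \right)} = \frac{1}{87 + h}$
$L{\left(p,z \right)} = - 6 p^{2}$ ($L{\left(p,z \right)} = \left(-2 - 4\right) p p = - 6 p p = - 6 p^{2}$)
$E = - \frac{1}{34656}$ ($E = \frac{1}{\left(-6\right) \left(-76\right)^{2}} = \frac{1}{\left(-6\right) 5776} = \frac{1}{-34656} = - \frac{1}{34656} \approx -2.8855 \cdot 10^{-5}$)
$\frac{1}{B{\left(-71 \right)} + E} = \frac{1}{\frac{1}{87 - 71} - \frac{1}{34656}} = \frac{1}{\frac{1}{16} - \frac{1}{34656}} = \frac{1}{\frac{2165}{34656}} = \frac{34656}{2165}$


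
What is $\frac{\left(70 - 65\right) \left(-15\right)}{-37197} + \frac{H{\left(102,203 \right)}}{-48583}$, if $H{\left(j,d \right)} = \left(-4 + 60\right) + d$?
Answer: $- \frac{1996766}{602380617} \approx -0.0033148$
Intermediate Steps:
$H{\left(j,d \right)} = 56 + d$
$\frac{\left(70 - 65\right) \left(-15\right)}{-37197} + \frac{H{\left(102,203 \right)}}{-48583} = \frac{\left(70 - 65\right) \left(-15\right)}{-37197} + \frac{56 + 203}{-48583} = 5 \left(-15\right) \left(- \frac{1}{37197}\right) + 259 \left(- \frac{1}{48583}\right) = \left(-75\right) \left(- \frac{1}{37197}\right) - \frac{259}{48583} = \frac{25}{12399} - \frac{259}{48583} = - \frac{1996766}{602380617}$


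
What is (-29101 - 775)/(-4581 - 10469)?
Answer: 2134/1075 ≈ 1.9851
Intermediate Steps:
(-29101 - 775)/(-4581 - 10469) = -29876/(-15050) = -29876*(-1/15050) = 2134/1075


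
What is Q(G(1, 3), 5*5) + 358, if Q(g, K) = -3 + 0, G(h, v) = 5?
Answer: 355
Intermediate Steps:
Q(g, K) = -3
Q(G(1, 3), 5*5) + 358 = -3 + 358 = 355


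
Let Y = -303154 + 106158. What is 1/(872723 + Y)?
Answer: 1/675727 ≈ 1.4799e-6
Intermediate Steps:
Y = -196996
1/(872723 + Y) = 1/(872723 - 196996) = 1/675727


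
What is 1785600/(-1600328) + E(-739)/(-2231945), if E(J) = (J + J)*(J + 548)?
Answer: -554641298218/446480509745 ≈ -1.2423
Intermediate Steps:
E(J) = 2*J*(548 + J) (E(J) = (2*J)*(548 + J) = 2*J*(548 + J))
1785600/(-1600328) + E(-739)/(-2231945) = 1785600/(-1600328) + (2*(-739)*(548 - 739))/(-2231945) = 1785600*(-1/1600328) + (2*(-739)*(-191))*(-1/2231945) = -223200/200041 + 282298*(-1/2231945) = -223200/200041 - 282298/2231945 = -554641298218/446480509745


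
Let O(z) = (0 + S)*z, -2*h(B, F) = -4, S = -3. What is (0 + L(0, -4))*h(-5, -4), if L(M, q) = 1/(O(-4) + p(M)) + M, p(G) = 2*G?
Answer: ⅙ ≈ 0.16667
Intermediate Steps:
h(B, F) = 2 (h(B, F) = -½*(-4) = 2)
O(z) = -3*z (O(z) = (0 - 3)*z = -3*z)
L(M, q) = M + 1/(12 + 2*M) (L(M, q) = 1/(-3*(-4) + 2*M) + M = 1/(12 + 2*M) + M = M + 1/(12 + 2*M))
(0 + L(0, -4))*h(-5, -4) = (0 + (½ + 0² + 6*0)/(6 + 0))*2 = (0 + (½ + 0 + 0)/6)*2 = (0 + (⅙)*(½))*2 = (0 + 1/12)*2 = (1/12)*2 = ⅙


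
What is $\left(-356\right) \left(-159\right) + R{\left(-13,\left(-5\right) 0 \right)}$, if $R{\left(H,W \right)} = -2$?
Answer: $56602$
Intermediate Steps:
$\left(-356\right) \left(-159\right) + R{\left(-13,\left(-5\right) 0 \right)} = \left(-356\right) \left(-159\right) - 2 = 56604 - 2 = 56602$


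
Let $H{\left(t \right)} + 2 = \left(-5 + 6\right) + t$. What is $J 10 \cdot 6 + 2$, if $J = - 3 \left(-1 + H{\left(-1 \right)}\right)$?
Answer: $542$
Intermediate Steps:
$H{\left(t \right)} = -1 + t$ ($H{\left(t \right)} = -2 + \left(\left(-5 + 6\right) + t\right) = -2 + \left(1 + t\right) = -1 + t$)
$J = 9$ ($J = - 3 \left(-1 - 2\right) = \left(-3\right) \left(-3\right) = 9$)
$J 10 \cdot 6 + 2 = 9 \cdot 10 \cdot 6 + 2 = 9 \cdot 60 + 2 = 540 + 2 = 542$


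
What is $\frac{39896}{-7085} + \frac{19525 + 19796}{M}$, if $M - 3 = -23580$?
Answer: $- \frac{406405759}{55681015} \approx -7.2988$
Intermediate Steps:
$M = -23577$ ($M = 3 - 23580 = -23577$)
$\frac{39896}{-7085} + \frac{19525 + 19796}{M} = \frac{39896}{-7085} + \frac{19525 + 19796}{-23577} = 39896 \left(- \frac{1}{7085}\right) + 39321 \left(- \frac{1}{23577}\right) = - \frac{39896}{7085} - \frac{13107}{7859} = - \frac{406405759}{55681015}$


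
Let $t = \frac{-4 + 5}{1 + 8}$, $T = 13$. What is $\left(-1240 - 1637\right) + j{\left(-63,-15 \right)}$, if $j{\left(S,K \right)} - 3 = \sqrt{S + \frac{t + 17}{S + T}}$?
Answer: $-2874 + \frac{2 i \sqrt{3563}}{15} \approx -2874.0 + 7.9588 i$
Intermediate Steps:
$t = \frac{1}{9}$ ($t = 1 \cdot \frac{1}{9} = \frac{1}{9} \approx 0.11111$)
$j{\left(S,K \right)} = 3 + \sqrt{S + \frac{154}{9 \left(13 + S\right)}}$ ($j{\left(S,K \right)} = 3 + \sqrt{S + \frac{\frac{1}{9} + 17}{S + 13}} = 3 + \sqrt{S + \frac{154}{9 \left(13 + S\right)}}$)
$\left(-1240 - 1637\right) + j{\left(-63,-15 \right)} = \left(-1240 - 1637\right) + \left(3 + \frac{\sqrt{\frac{154 + 9 \left(-63\right) \left(13 - 63\right)}{13 - 63}}}{3}\right) = \left(-1240 - 1637\right) + \left(3 + \frac{\sqrt{\frac{154 + 9 \left(-63\right) \left(-50\right)}{-50}}}{3}\right) = -2877 + \left(3 + \frac{\sqrt{- \frac{154 + 28350}{50}}}{3}\right) = -2877 + \left(3 + \frac{\sqrt{\left(- \frac{1}{50}\right) 28504}}{3}\right) = -2877 + \left(3 + \frac{\sqrt{- \frac{14252}{25}}}{3}\right) = -2877 + \left(3 + \frac{\frac{2}{5} i \sqrt{3563}}{3}\right) = -2877 + \left(3 + \frac{2 i \sqrt{3563}}{15}\right) = -2874 + \frac{2 i \sqrt{3563}}{15}$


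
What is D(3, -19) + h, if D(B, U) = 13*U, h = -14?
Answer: -261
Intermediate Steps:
D(3, -19) + h = 13*(-19) - 14 = -247 - 14 = -261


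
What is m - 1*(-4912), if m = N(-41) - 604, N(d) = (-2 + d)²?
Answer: 6157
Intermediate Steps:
m = 1245 (m = (-2 - 41)² - 604 = (-43)² - 604 = 1849 - 604 = 1245)
m - 1*(-4912) = 1245 - 1*(-4912) = 1245 + 4912 = 6157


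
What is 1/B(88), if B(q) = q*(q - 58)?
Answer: 1/2640 ≈ 0.00037879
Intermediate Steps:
B(q) = q*(-58 + q)
1/B(88) = 1/(88*(-58 + 88)) = 1/(88*30) = 1/2640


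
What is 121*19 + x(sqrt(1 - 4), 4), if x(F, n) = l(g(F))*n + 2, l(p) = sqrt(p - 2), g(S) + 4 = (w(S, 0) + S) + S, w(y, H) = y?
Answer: 2301 + 4*sqrt(-6 + 3*I*sqrt(3)) ≈ 2304.9 + 10.559*I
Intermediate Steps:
g(S) = -4 + 3*S (g(S) = -4 + ((S + S) + S) = -4 + (2*S + S) = -4 + 3*S)
l(p) = sqrt(-2 + p)
x(F, n) = 2 + n*sqrt(-6 + 3*F) (x(F, n) = sqrt(-2 + (-4 + 3*F))*n + 2 = sqrt(-6 + 3*F)*n + 2 = n*sqrt(-6 + 3*F) + 2 = 2 + n*sqrt(-6 + 3*F))
121*19 + x(sqrt(1 - 4), 4) = 121*19 + (2 + 4*sqrt(-6 + 3*sqrt(1 - 4))) = 2299 + (2 + 4*sqrt(-6 + 3*sqrt(-3))) = 2299 + (2 + 4*sqrt(-6 + 3*(I*sqrt(3)))) = 2299 + (2 + 4*sqrt(-6 + 3*I*sqrt(3))) = 2301 + 4*sqrt(-6 + 3*I*sqrt(3))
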